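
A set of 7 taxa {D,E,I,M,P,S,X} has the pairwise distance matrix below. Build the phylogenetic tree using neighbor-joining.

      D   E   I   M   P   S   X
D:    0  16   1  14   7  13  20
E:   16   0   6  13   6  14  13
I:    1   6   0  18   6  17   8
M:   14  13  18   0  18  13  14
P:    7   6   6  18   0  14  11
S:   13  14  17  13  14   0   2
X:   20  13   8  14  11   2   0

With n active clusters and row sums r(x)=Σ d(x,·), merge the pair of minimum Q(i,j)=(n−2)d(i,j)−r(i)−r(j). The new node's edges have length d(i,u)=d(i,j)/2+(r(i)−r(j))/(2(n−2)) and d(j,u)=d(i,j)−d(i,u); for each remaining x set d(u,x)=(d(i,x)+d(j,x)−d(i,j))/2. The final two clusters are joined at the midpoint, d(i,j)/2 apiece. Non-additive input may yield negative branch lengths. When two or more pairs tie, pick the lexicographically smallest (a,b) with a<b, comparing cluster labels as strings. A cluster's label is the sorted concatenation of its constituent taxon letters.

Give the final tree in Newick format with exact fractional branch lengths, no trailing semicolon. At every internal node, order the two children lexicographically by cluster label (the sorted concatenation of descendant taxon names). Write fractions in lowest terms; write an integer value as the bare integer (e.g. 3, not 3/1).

1. join S+X (d=2, Q=-131) ⇒ SX; edges |S|=3/2, |X|=1/2
  updated: d(D,SX)=31/2, d(E,SX)=25/2, d(I,SX)=23/2, d(M,SX)=25/2, d(P,SX)=23/2
2. join D+I (d=1, Q=-92) ⇒ DI; edges |D|=15/8, |I|=-7/8
  updated: d(DI,E)=21/2, d(DI,M)=31/2, d(DI,P)=6, d(DI,SX)=13
3. join M+SX (d=25/2, Q=-71) ⇒ MSX; edges |M|=47/6, |SX|=14/3
  updated: d(DI,MSX)=8, d(E,MSX)=13/2, d(MSX,P)=17/2
4. join DI+P (d=6, Q=-33) ⇒ DIP; edges |DI|=4, |P|=2
  updated: d(DIP,E)=21/4, d(DIP,MSX)=21/4
5. join DIP+E (d=21/4, Q=-17) ⇒ DEIP; edges |DIP|=2, |E|=13/4
  updated: d(DEIP,MSX)=13/4
6. join DEIP+MSX (d=13/4) ⇒ DEIMPSX; edges |DEIP|=13/8, |MSX|=13/8
final tree: ((((D:15/8,I:-7/8):4,P:2):2,E:13/4):13/8,(M:47/6,(S:3/2,X:1/2):14/3):13/8)
total length: 30

((((D:15/8,I:-7/8):4,P:2):2,E:13/4):13/8,(M:47/6,(S:3/2,X:1/2):14/3):13/8)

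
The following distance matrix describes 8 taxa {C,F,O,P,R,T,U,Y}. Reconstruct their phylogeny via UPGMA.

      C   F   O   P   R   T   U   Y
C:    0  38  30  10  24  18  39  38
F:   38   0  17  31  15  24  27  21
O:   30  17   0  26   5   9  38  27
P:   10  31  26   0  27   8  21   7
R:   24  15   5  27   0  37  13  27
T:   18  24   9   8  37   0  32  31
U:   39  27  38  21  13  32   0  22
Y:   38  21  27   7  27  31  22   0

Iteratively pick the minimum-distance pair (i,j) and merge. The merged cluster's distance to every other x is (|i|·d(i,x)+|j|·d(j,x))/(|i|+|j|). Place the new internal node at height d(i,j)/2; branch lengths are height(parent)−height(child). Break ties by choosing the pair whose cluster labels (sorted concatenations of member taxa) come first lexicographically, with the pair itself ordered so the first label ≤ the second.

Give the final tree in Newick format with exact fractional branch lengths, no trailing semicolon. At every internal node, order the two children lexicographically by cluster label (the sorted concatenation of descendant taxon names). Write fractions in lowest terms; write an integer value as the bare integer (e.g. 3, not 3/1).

1. join O+R (d=5) ⇒ OR; edges |O|=5/2, |R|=5/2
  updated: d(C,OR)=27, d(F,OR)=16, d(OR,P)=53/2, d(OR,T)=23, d(OR,U)=51/2, d(OR,Y)=27
2. join P+Y (d=7) ⇒ PY; edges |P|=7/2, |Y|=7/2
  updated: d(C,PY)=24, d(F,PY)=26, d(OR,PY)=107/4, d(PY,T)=39/2, d(PY,U)=43/2
3. join F+OR (d=16) ⇒ FOR; edges |F|=8, |OR|=11/2
  updated: d(C,FOR)=92/3, d(FOR,PY)=53/2, d(FOR,T)=70/3, d(FOR,U)=26
4. join C+T (d=18) ⇒ CT; edges |C|=9, |T|=9
  updated: d(CT,FOR)=27, d(CT,PY)=87/4, d(CT,U)=71/2
5. join PY+U (d=43/2) ⇒ PUY; edges |PY|=29/4, |U|=43/4
  updated: d(CT,PUY)=79/3, d(FOR,PUY)=79/3
6. join CT+PUY (d=79/3) ⇒ CPTUY; edges |CT|=25/6, |PUY|=29/12
  updated: d(CPTUY,FOR)=133/5
7. join CPTUY+FOR (d=133/5) ⇒ CFOPRTUY; edges |CPTUY|=2/15, |FOR|=53/10
final tree: (((C:9,T:9):25/6,((P:7/2,Y:7/2):29/4,U:43/4):29/12):2/15,(F:8,(O:5/2,R:5/2):11/2):53/10)
total length: 4411/60

(((C:9,T:9):25/6,((P:7/2,Y:7/2):29/4,U:43/4):29/12):2/15,(F:8,(O:5/2,R:5/2):11/2):53/10)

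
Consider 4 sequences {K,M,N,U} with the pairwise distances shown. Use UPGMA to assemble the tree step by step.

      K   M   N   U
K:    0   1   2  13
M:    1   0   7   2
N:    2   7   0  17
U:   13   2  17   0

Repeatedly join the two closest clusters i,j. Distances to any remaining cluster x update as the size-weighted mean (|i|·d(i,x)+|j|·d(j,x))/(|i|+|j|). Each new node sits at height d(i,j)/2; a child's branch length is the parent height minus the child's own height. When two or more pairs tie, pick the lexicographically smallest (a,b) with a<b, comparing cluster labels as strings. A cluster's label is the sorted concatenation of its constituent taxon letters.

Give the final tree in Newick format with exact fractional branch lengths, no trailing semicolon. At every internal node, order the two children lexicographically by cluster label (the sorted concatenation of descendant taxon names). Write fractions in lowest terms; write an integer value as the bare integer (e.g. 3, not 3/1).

iteration 1: select K,M (d=1); attach at lengths (1/2, 1/2); label the merged cluster KM
  updated: d(KM,N)=9/2, d(KM,U)=15/2
iteration 2: select KM,N (d=9/2); attach at lengths (7/4, 9/4); label the merged cluster KMN
  updated: d(KMN,U)=32/3
iteration 3: select KMN,U (d=32/3); attach at lengths (37/12, 16/3); label the merged cluster KMNU
final tree: (((K:1/2,M:1/2):7/4,N:9/4):37/12,U:16/3)
total length: 161/12

(((K:1/2,M:1/2):7/4,N:9/4):37/12,U:16/3)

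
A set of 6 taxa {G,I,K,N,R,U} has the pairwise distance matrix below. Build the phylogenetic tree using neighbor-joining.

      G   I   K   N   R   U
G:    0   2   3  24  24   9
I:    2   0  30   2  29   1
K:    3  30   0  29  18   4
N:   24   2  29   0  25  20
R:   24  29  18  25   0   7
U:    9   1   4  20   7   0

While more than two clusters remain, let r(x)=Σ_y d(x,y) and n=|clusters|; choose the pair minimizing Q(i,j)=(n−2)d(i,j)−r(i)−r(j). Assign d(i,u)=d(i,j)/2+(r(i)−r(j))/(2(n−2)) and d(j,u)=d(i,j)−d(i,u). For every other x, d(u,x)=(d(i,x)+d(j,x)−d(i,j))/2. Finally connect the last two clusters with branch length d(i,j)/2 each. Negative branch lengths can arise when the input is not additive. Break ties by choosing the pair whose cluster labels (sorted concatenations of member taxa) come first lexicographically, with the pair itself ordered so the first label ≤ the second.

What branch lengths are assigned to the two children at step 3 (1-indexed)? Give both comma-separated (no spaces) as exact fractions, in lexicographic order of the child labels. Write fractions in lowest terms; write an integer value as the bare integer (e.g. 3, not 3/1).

53/8,97/8

1. join I+N (d=2, Q=-156) ⇒ IN; edges |I|=-7/2, |N|=11/2
  updated: d(G,IN)=12, d(IN,K)=57/2, d(IN,R)=26, d(IN,U)=19/2
2. join G+K (d=3, Q=-185/2) ⇒ GK; edges |G|=7/12, |K|=29/12
  updated: d(GK,IN)=75/4, d(GK,R)=39/2, d(GK,U)=5
3. join GK+IN (d=75/4, Q=-60) ⇒ GIKN; edges |GK|=53/8, |IN|=97/8
  updated: d(GIKN,R)=107/8, d(GIKN,U)=-17/8
4. join GIKN+R (d=107/8, Q=-73/4) ⇒ GIKNR; edges |GIKN|=17/8, |R|=45/4
  updated: d(GIKNR,U)=-17/4
5. join GIKNR+U (d=-17/4) ⇒ GIKNRU; edges |GIKNR|=-17/8, |U|=-17/8
final tree: ((((G:7/12,K:29/12):53/8,(I:-7/2,N:11/2):97/8):17/8,R:45/4):-17/8,U:-17/8)
total length: 263/8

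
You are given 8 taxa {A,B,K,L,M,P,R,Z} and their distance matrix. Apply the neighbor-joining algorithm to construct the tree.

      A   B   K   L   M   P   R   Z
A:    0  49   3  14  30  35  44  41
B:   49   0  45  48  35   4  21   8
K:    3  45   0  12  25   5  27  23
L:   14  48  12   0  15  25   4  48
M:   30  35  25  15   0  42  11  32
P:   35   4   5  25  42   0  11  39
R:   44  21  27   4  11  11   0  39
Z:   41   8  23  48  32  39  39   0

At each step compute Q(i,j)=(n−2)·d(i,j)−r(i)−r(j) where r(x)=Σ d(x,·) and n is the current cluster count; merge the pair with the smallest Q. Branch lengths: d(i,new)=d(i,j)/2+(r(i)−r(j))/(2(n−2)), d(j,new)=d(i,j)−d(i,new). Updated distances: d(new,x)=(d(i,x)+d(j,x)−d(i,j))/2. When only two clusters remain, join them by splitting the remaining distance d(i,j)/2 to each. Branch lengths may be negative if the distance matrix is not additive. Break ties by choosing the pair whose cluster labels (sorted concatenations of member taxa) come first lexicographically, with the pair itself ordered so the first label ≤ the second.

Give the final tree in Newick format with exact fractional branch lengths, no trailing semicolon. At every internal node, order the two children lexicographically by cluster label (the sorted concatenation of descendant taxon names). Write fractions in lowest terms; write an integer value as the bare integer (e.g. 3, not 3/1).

iteration 1: select B,Z (d=8, Q=-392); attach at lengths (7/3, 17/3); label the merged cluster BZ
  updated: d(A,BZ)=41, d(BZ,K)=30, d(BZ,L)=44, d(BZ,M)=59/2, d(BZ,P)=35/2, d(BZ,R)=26
iteration 2: select A,K (d=3, Q=-254); attach at lengths (8, -5); label the merged cluster AK
  updated: d(AK,BZ)=34, d(AK,L)=23/2, d(AK,M)=26, d(AK,P)=37/2, d(AK,R)=34
iteration 3: select BZ,P (d=35/2, Q=-195); attach at lengths (107/8, 33/8); label the merged cluster BPZ
  updated: d(AK,BPZ)=35/2, d(BPZ,L)=103/4, d(BPZ,M)=27, d(BPZ,R)=39/4
iteration 4: select AK,BPZ (d=35/2, Q=-233/2); attach at lengths (41/4, 29/4); label the merged cluster ABKPZ
  updated: d(ABKPZ,L)=79/8, d(ABKPZ,M)=71/4, d(ABKPZ,R)=105/8
iteration 5: select ABKPZ,L (d=79/8, Q=-399/8); attach at lengths (253/32, 63/32); label the merged cluster ABKLPZ
  updated: d(ABKLPZ,M)=183/16, d(ABKLPZ,R)=29/8
iteration 6: select ABKLPZ,M (d=183/16, Q=-417/16); attach at lengths (65/32, 301/32); label the merged cluster ABKLMPZ
  updated: d(ABKLMPZ,R)=51/32
iteration 7: select ABKLMPZ,R (d=51/32); attach at lengths (51/64, 51/64); label the merged cluster ABKLMPRZ
final tree: (((((A:8,K:-5):41/4,((B:7/3,Z:17/3):107/8,P:33/8):29/4):253/32,L:63/32):65/32,M:301/32):51/64,R:51/64)
total length: 2205/32

(((((A:8,K:-5):41/4,((B:7/3,Z:17/3):107/8,P:33/8):29/4):253/32,L:63/32):65/32,M:301/32):51/64,R:51/64)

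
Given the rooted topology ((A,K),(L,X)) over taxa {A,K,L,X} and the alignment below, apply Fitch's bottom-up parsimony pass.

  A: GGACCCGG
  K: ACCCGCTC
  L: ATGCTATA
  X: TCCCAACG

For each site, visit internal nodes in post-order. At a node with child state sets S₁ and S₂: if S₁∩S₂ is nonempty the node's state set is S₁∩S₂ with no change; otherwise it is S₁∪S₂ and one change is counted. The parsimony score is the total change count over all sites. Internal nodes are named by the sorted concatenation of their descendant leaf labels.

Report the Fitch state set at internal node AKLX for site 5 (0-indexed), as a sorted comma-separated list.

A,C

site 0, node AK: A={G} ∪ K={A} → {A,G} (+1)
site 0, node LX: L={A} ∪ X={T} → {A,T} (+1)
site 0, node AKLX: AK={A,G} ∩ LX={A,T} → {A} (+0)
site 1, node AK: A={G} ∪ K={C} → {C,G} (+1)
site 1, node LX: L={T} ∪ X={C} → {C,T} (+1)
site 1, node AKLX: AK={C,G} ∩ LX={C,T} → {C} (+0)
site 2, node AK: A={A} ∪ K={C} → {A,C} (+1)
site 2, node LX: L={G} ∪ X={C} → {C,G} (+1)
site 2, node AKLX: AK={A,C} ∩ LX={C,G} → {C} (+0)
site 3, node AK: A={C} ∩ K={C} → {C} (+0)
site 3, node LX: L={C} ∩ X={C} → {C} (+0)
site 3, node AKLX: AK={C} ∩ LX={C} → {C} (+0)
site 4, node AK: A={C} ∪ K={G} → {C,G} (+1)
site 4, node LX: L={T} ∪ X={A} → {A,T} (+1)
site 4, node AKLX: AK={C,G} ∪ LX={A,T} → {A,C,G,T} (+1)
site 5, node AK: A={C} ∩ K={C} → {C} (+0)
site 5, node LX: L={A} ∩ X={A} → {A} (+0)
site 5, node AKLX: AK={C} ∪ LX={A} → {A,C} (+1)
site 6, node AK: A={G} ∪ K={T} → {G,T} (+1)
site 6, node LX: L={T} ∪ X={C} → {C,T} (+1)
site 6, node AKLX: AK={G,T} ∩ LX={C,T} → {T} (+0)
site 7, node AK: A={G} ∪ K={C} → {C,G} (+1)
site 7, node LX: L={A} ∪ X={G} → {A,G} (+1)
site 7, node AKLX: AK={C,G} ∩ LX={A,G} → {G} (+0)
per-site changes: [2, 2, 2, 0, 3, 1, 2, 2]; total = 14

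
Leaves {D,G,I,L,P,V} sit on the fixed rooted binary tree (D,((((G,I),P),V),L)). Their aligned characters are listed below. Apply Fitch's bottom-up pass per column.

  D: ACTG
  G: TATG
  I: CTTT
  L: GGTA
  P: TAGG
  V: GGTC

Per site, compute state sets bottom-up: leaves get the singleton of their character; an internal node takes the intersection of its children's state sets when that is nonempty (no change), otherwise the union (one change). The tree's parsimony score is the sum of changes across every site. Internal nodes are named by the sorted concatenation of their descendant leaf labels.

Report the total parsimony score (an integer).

site 0, node GI: G={T} ∪ I={C} → {C,T} (+1)
site 0, node GIP: GI={C,T} ∩ P={T} → {T} (+0)
site 0, node GIPV: GIP={T} ∪ V={G} → {G,T} (+1)
site 0, node GILPV: GIPV={G,T} ∩ L={G} → {G} (+0)
site 0, node DGILPV: D={A} ∪ GILPV={G} → {A,G} (+1)
site 1, node GI: G={A} ∪ I={T} → {A,T} (+1)
site 1, node GIP: GI={A,T} ∩ P={A} → {A} (+0)
site 1, node GIPV: GIP={A} ∪ V={G} → {A,G} (+1)
site 1, node GILPV: GIPV={A,G} ∩ L={G} → {G} (+0)
site 1, node DGILPV: D={C} ∪ GILPV={G} → {C,G} (+1)
site 2, node GI: G={T} ∩ I={T} → {T} (+0)
site 2, node GIP: GI={T} ∪ P={G} → {G,T} (+1)
site 2, node GIPV: GIP={G,T} ∩ V={T} → {T} (+0)
site 2, node GILPV: GIPV={T} ∩ L={T} → {T} (+0)
site 2, node DGILPV: D={T} ∩ GILPV={T} → {T} (+0)
site 3, node GI: G={G} ∪ I={T} → {G,T} (+1)
site 3, node GIP: GI={G,T} ∩ P={G} → {G} (+0)
site 3, node GIPV: GIP={G} ∪ V={C} → {C,G} (+1)
site 3, node GILPV: GIPV={C,G} ∪ L={A} → {A,C,G} (+1)
site 3, node DGILPV: D={G} ∩ GILPV={A,C,G} → {G} (+0)
per-site changes: [3, 3, 1, 3]; total = 10

10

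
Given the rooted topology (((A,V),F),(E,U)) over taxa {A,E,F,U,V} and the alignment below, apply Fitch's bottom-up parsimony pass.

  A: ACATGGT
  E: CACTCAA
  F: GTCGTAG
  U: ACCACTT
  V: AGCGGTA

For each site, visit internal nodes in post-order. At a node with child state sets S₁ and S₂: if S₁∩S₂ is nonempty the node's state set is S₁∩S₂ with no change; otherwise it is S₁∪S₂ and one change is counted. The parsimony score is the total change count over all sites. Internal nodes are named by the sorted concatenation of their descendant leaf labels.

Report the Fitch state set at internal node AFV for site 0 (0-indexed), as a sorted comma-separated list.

[col 0] AV: children A:{A}, V:{A} ∩→ {A}; cost 0
[col 0] AFV: children AV:{A}, F:{G} ∪→ {A,G}; cost 1
[col 0] EU: children E:{C}, U:{A} ∪→ {A,C}; cost 1
[col 0] AEFUV: children AFV:{A,G}, EU:{A,C} ∩→ {A}; cost 0
[col 1] AV: children A:{C}, V:{G} ∪→ {C,G}; cost 1
[col 1] AFV: children AV:{C,G}, F:{T} ∪→ {C,G,T}; cost 1
[col 1] EU: children E:{A}, U:{C} ∪→ {A,C}; cost 1
[col 1] AEFUV: children AFV:{C,G,T}, EU:{A,C} ∩→ {C}; cost 0
[col 2] AV: children A:{A}, V:{C} ∪→ {A,C}; cost 1
[col 2] AFV: children AV:{A,C}, F:{C} ∩→ {C}; cost 0
[col 2] EU: children E:{C}, U:{C} ∩→ {C}; cost 0
[col 2] AEFUV: children AFV:{C}, EU:{C} ∩→ {C}; cost 0
[col 3] AV: children A:{T}, V:{G} ∪→ {G,T}; cost 1
[col 3] AFV: children AV:{G,T}, F:{G} ∩→ {G}; cost 0
[col 3] EU: children E:{T}, U:{A} ∪→ {A,T}; cost 1
[col 3] AEFUV: children AFV:{G}, EU:{A,T} ∪→ {A,G,T}; cost 1
[col 4] AV: children A:{G}, V:{G} ∩→ {G}; cost 0
[col 4] AFV: children AV:{G}, F:{T} ∪→ {G,T}; cost 1
[col 4] EU: children E:{C}, U:{C} ∩→ {C}; cost 0
[col 4] AEFUV: children AFV:{G,T}, EU:{C} ∪→ {C,G,T}; cost 1
[col 5] AV: children A:{G}, V:{T} ∪→ {G,T}; cost 1
[col 5] AFV: children AV:{G,T}, F:{A} ∪→ {A,G,T}; cost 1
[col 5] EU: children E:{A}, U:{T} ∪→ {A,T}; cost 1
[col 5] AEFUV: children AFV:{A,G,T}, EU:{A,T} ∩→ {A,T}; cost 0
[col 6] AV: children A:{T}, V:{A} ∪→ {A,T}; cost 1
[col 6] AFV: children AV:{A,T}, F:{G} ∪→ {A,G,T}; cost 1
[col 6] EU: children E:{A}, U:{T} ∪→ {A,T}; cost 1
[col 6] AEFUV: children AFV:{A,G,T}, EU:{A,T} ∩→ {A,T}; cost 0
per-site changes: [2, 3, 1, 3, 2, 3, 3]; total = 17

A,G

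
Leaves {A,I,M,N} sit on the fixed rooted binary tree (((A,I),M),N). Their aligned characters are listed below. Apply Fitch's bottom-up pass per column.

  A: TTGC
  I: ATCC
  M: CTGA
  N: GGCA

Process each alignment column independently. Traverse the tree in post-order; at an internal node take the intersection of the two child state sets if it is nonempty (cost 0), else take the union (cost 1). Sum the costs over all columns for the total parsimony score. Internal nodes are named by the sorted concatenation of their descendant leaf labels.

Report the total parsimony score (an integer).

7

[col 0] AI: children A:{T}, I:{A} ∪→ {A,T}; cost 1
[col 0] AIM: children AI:{A,T}, M:{C} ∪→ {A,C,T}; cost 1
[col 0] AIMN: children AIM:{A,C,T}, N:{G} ∪→ {A,C,G,T}; cost 1
[col 1] AI: children A:{T}, I:{T} ∩→ {T}; cost 0
[col 1] AIM: children AI:{T}, M:{T} ∩→ {T}; cost 0
[col 1] AIMN: children AIM:{T}, N:{G} ∪→ {G,T}; cost 1
[col 2] AI: children A:{G}, I:{C} ∪→ {C,G}; cost 1
[col 2] AIM: children AI:{C,G}, M:{G} ∩→ {G}; cost 0
[col 2] AIMN: children AIM:{G}, N:{C} ∪→ {C,G}; cost 1
[col 3] AI: children A:{C}, I:{C} ∩→ {C}; cost 0
[col 3] AIM: children AI:{C}, M:{A} ∪→ {A,C}; cost 1
[col 3] AIMN: children AIM:{A,C}, N:{A} ∩→ {A}; cost 0
per-site changes: [3, 1, 2, 1]; total = 7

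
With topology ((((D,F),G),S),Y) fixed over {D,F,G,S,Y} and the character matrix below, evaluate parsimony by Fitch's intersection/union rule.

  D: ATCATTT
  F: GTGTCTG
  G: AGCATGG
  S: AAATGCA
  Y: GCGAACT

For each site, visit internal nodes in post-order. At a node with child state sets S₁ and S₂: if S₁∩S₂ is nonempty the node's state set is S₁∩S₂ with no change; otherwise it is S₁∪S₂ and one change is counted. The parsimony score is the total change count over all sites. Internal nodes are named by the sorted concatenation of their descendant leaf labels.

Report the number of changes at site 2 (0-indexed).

DF@0: {A} ∪ {G} = {A,G} (union, +1)
DFG@0: {A,G} ∩ {A} = {A} (intersection, +0)
DFGS@0: {A} ∩ {A} = {A} (intersection, +0)
DFGSY@0: {A} ∪ {G} = {A,G} (union, +1)
DF@1: {T} ∩ {T} = {T} (intersection, +0)
DFG@1: {T} ∪ {G} = {G,T} (union, +1)
DFGS@1: {G,T} ∪ {A} = {A,G,T} (union, +1)
DFGSY@1: {A,G,T} ∪ {C} = {A,C,G,T} (union, +1)
DF@2: {C} ∪ {G} = {C,G} (union, +1)
DFG@2: {C,G} ∩ {C} = {C} (intersection, +0)
DFGS@2: {C} ∪ {A} = {A,C} (union, +1)
DFGSY@2: {A,C} ∪ {G} = {A,C,G} (union, +1)
DF@3: {A} ∪ {T} = {A,T} (union, +1)
DFG@3: {A,T} ∩ {A} = {A} (intersection, +0)
DFGS@3: {A} ∪ {T} = {A,T} (union, +1)
DFGSY@3: {A,T} ∩ {A} = {A} (intersection, +0)
DF@4: {T} ∪ {C} = {C,T} (union, +1)
DFG@4: {C,T} ∩ {T} = {T} (intersection, +0)
DFGS@4: {T} ∪ {G} = {G,T} (union, +1)
DFGSY@4: {G,T} ∪ {A} = {A,G,T} (union, +1)
DF@5: {T} ∩ {T} = {T} (intersection, +0)
DFG@5: {T} ∪ {G} = {G,T} (union, +1)
DFGS@5: {G,T} ∪ {C} = {C,G,T} (union, +1)
DFGSY@5: {C,G,T} ∩ {C} = {C} (intersection, +0)
DF@6: {T} ∪ {G} = {G,T} (union, +1)
DFG@6: {G,T} ∩ {G} = {G} (intersection, +0)
DFGS@6: {G} ∪ {A} = {A,G} (union, +1)
DFGSY@6: {A,G} ∪ {T} = {A,G,T} (union, +1)
per-site changes: [2, 3, 3, 2, 3, 2, 3]; total = 18

3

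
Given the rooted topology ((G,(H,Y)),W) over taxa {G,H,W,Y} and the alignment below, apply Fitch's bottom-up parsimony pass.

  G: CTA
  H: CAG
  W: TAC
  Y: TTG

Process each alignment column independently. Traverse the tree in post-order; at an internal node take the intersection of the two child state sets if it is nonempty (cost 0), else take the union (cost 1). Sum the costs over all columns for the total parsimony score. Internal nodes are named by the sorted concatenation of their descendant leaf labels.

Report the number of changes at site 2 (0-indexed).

HY@0: {C} ∪ {T} = {C,T} (union, +1)
GHY@0: {C} ∩ {C,T} = {C} (intersection, +0)
GHWY@0: {C} ∪ {T} = {C,T} (union, +1)
HY@1: {A} ∪ {T} = {A,T} (union, +1)
GHY@1: {T} ∩ {A,T} = {T} (intersection, +0)
GHWY@1: {T} ∪ {A} = {A,T} (union, +1)
HY@2: {G} ∩ {G} = {G} (intersection, +0)
GHY@2: {A} ∪ {G} = {A,G} (union, +1)
GHWY@2: {A,G} ∪ {C} = {A,C,G} (union, +1)
per-site changes: [2, 2, 2]; total = 6

2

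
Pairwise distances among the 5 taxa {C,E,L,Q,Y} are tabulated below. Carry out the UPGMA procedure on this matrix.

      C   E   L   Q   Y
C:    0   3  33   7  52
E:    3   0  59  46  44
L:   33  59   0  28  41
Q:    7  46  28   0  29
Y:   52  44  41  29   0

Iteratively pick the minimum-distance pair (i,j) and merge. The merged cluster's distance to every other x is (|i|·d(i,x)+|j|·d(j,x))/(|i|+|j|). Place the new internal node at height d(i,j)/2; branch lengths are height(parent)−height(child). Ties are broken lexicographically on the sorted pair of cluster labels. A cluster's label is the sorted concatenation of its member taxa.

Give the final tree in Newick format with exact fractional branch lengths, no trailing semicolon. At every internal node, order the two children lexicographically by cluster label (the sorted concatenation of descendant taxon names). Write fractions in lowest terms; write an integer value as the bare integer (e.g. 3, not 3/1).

iteration 1: select C,E (d=3); attach at lengths (3/2, 3/2); label the merged cluster CE
  updated: d(CE,L)=46, d(CE,Q)=53/2, d(CE,Y)=48
iteration 2: select CE,Q (d=53/2); attach at lengths (47/4, 53/4); label the merged cluster CEQ
  updated: d(CEQ,L)=40, d(CEQ,Y)=125/3
iteration 3: select CEQ,L (d=40); attach at lengths (27/4, 20); label the merged cluster CELQ
  updated: d(CELQ,Y)=83/2
iteration 4: select CELQ,Y (d=83/2); attach at lengths (3/4, 83/4); label the merged cluster CELQY
final tree: ((((C:3/2,E:3/2):47/4,Q:53/4):27/4,L:20):3/4,Y:83/4)
total length: 305/4

((((C:3/2,E:3/2):47/4,Q:53/4):27/4,L:20):3/4,Y:83/4)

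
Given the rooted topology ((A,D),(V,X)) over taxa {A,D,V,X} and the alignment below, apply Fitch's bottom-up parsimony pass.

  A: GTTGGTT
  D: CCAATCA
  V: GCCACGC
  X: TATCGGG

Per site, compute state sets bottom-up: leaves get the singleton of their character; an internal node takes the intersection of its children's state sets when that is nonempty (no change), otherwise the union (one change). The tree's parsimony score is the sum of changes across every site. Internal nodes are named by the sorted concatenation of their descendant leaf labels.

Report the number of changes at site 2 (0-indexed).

2

[col 0] AD: children A:{G}, D:{C} ∪→ {C,G}; cost 1
[col 0] VX: children V:{G}, X:{T} ∪→ {G,T}; cost 1
[col 0] ADVX: children AD:{C,G}, VX:{G,T} ∩→ {G}; cost 0
[col 1] AD: children A:{T}, D:{C} ∪→ {C,T}; cost 1
[col 1] VX: children V:{C}, X:{A} ∪→ {A,C}; cost 1
[col 1] ADVX: children AD:{C,T}, VX:{A,C} ∩→ {C}; cost 0
[col 2] AD: children A:{T}, D:{A} ∪→ {A,T}; cost 1
[col 2] VX: children V:{C}, X:{T} ∪→ {C,T}; cost 1
[col 2] ADVX: children AD:{A,T}, VX:{C,T} ∩→ {T}; cost 0
[col 3] AD: children A:{G}, D:{A} ∪→ {A,G}; cost 1
[col 3] VX: children V:{A}, X:{C} ∪→ {A,C}; cost 1
[col 3] ADVX: children AD:{A,G}, VX:{A,C} ∩→ {A}; cost 0
[col 4] AD: children A:{G}, D:{T} ∪→ {G,T}; cost 1
[col 4] VX: children V:{C}, X:{G} ∪→ {C,G}; cost 1
[col 4] ADVX: children AD:{G,T}, VX:{C,G} ∩→ {G}; cost 0
[col 5] AD: children A:{T}, D:{C} ∪→ {C,T}; cost 1
[col 5] VX: children V:{G}, X:{G} ∩→ {G}; cost 0
[col 5] ADVX: children AD:{C,T}, VX:{G} ∪→ {C,G,T}; cost 1
[col 6] AD: children A:{T}, D:{A} ∪→ {A,T}; cost 1
[col 6] VX: children V:{C}, X:{G} ∪→ {C,G}; cost 1
[col 6] ADVX: children AD:{A,T}, VX:{C,G} ∪→ {A,C,G,T}; cost 1
per-site changes: [2, 2, 2, 2, 2, 2, 3]; total = 15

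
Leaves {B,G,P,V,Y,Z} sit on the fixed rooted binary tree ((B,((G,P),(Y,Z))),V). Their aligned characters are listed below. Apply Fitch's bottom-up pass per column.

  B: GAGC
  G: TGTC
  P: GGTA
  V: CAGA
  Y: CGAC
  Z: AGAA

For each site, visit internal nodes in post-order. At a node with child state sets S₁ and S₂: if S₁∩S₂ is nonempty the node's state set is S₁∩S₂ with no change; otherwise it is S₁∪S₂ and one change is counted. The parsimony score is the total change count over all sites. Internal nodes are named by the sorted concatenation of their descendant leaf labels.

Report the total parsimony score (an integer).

10

GP@0: {T} ∪ {G} = {G,T} (union, +1)
YZ@0: {C} ∪ {A} = {A,C} (union, +1)
GPYZ@0: {G,T} ∪ {A,C} = {A,C,G,T} (union, +1)
BGPYZ@0: {G} ∩ {A,C,G,T} = {G} (intersection, +0)
BGPVYZ@0: {G} ∪ {C} = {C,G} (union, +1)
GP@1: {G} ∩ {G} = {G} (intersection, +0)
YZ@1: {G} ∩ {G} = {G} (intersection, +0)
GPYZ@1: {G} ∩ {G} = {G} (intersection, +0)
BGPYZ@1: {A} ∪ {G} = {A,G} (union, +1)
BGPVYZ@1: {A,G} ∩ {A} = {A} (intersection, +0)
GP@2: {T} ∩ {T} = {T} (intersection, +0)
YZ@2: {A} ∩ {A} = {A} (intersection, +0)
GPYZ@2: {T} ∪ {A} = {A,T} (union, +1)
BGPYZ@2: {G} ∪ {A,T} = {A,G,T} (union, +1)
BGPVYZ@2: {A,G,T} ∩ {G} = {G} (intersection, +0)
GP@3: {C} ∪ {A} = {A,C} (union, +1)
YZ@3: {C} ∪ {A} = {A,C} (union, +1)
GPYZ@3: {A,C} ∩ {A,C} = {A,C} (intersection, +0)
BGPYZ@3: {C} ∩ {A,C} = {C} (intersection, +0)
BGPVYZ@3: {C} ∪ {A} = {A,C} (union, +1)
per-site changes: [4, 1, 2, 3]; total = 10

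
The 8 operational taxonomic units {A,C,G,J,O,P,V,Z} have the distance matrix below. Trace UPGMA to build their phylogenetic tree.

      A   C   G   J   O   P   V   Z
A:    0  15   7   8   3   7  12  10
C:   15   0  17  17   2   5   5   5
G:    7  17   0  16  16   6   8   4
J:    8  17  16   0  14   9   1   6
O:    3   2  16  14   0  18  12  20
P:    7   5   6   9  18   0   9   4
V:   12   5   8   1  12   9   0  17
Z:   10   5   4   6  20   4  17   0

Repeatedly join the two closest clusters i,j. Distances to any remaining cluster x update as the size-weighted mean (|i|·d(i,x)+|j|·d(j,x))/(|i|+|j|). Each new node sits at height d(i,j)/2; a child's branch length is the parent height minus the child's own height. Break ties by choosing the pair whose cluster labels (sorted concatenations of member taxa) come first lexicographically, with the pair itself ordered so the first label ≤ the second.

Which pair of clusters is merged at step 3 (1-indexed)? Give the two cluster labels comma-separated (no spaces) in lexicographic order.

1. join J+V (d=1) ⇒ JV; edges |J|=1/2, |V|=1/2
  updated: d(A,JV)=10, d(C,JV)=11, d(G,JV)=12, d(JV,O)=13, d(JV,P)=9, d(JV,Z)=23/2
2. join C+O (d=2) ⇒ CO; edges |C|=1, |O|=1
  updated: d(A,CO)=9, d(CO,G)=33/2, d(CO,JV)=12, d(CO,P)=23/2, d(CO,Z)=25/2
3. join G+Z (d=4) ⇒ GZ; edges |G|=2, |Z|=2
  updated: d(A,GZ)=17/2, d(CO,GZ)=29/2, d(GZ,JV)=47/4, d(GZ,P)=5
4. join GZ+P (d=5) ⇒ GPZ; edges |GZ|=1/2, |P|=5/2
  updated: d(A,GPZ)=8, d(CO,GPZ)=27/2, d(GPZ,JV)=65/6
5. join A+GPZ (d=8) ⇒ AGPZ; edges |A|=4, |GPZ|=3/2
  updated: d(AGPZ,CO)=99/8, d(AGPZ,JV)=85/8
6. join AGPZ+JV (d=85/8) ⇒ AGJPVZ; edges |AGPZ|=21/16, |JV|=77/16
  updated: d(AGJPVZ,CO)=49/4
7. join AGJPVZ+CO (d=49/4) ⇒ ACGJOPVZ; edges |AGJPVZ|=13/16, |CO|=41/8
final tree: (((A:4,((G:2,Z:2):1/2,P:5/2):3/2):21/16,(J:1/2,V:1/2):77/16):13/16,(C:1,O:1):41/8)
total length: 441/16

G,Z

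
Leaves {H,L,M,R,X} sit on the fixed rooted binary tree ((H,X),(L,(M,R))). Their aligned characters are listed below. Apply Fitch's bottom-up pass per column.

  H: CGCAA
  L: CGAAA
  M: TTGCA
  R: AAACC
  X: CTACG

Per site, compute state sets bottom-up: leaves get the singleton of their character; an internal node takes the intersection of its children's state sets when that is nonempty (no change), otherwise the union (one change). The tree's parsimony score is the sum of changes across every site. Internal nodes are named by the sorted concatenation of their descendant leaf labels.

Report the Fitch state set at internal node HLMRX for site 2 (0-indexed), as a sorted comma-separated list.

HX@0: {C} ∩ {C} = {C} (intersection, +0)
MR@0: {T} ∪ {A} = {A,T} (union, +1)
LMR@0: {C} ∪ {A,T} = {A,C,T} (union, +1)
HLMRX@0: {C} ∩ {A,C,T} = {C} (intersection, +0)
HX@1: {G} ∪ {T} = {G,T} (union, +1)
MR@1: {T} ∪ {A} = {A,T} (union, +1)
LMR@1: {G} ∪ {A,T} = {A,G,T} (union, +1)
HLMRX@1: {G,T} ∩ {A,G,T} = {G,T} (intersection, +0)
HX@2: {C} ∪ {A} = {A,C} (union, +1)
MR@2: {G} ∪ {A} = {A,G} (union, +1)
LMR@2: {A} ∩ {A,G} = {A} (intersection, +0)
HLMRX@2: {A,C} ∩ {A} = {A} (intersection, +0)
HX@3: {A} ∪ {C} = {A,C} (union, +1)
MR@3: {C} ∩ {C} = {C} (intersection, +0)
LMR@3: {A} ∪ {C} = {A,C} (union, +1)
HLMRX@3: {A,C} ∩ {A,C} = {A,C} (intersection, +0)
HX@4: {A} ∪ {G} = {A,G} (union, +1)
MR@4: {A} ∪ {C} = {A,C} (union, +1)
LMR@4: {A} ∩ {A,C} = {A} (intersection, +0)
HLMRX@4: {A,G} ∩ {A} = {A} (intersection, +0)
per-site changes: [2, 3, 2, 2, 2]; total = 11

A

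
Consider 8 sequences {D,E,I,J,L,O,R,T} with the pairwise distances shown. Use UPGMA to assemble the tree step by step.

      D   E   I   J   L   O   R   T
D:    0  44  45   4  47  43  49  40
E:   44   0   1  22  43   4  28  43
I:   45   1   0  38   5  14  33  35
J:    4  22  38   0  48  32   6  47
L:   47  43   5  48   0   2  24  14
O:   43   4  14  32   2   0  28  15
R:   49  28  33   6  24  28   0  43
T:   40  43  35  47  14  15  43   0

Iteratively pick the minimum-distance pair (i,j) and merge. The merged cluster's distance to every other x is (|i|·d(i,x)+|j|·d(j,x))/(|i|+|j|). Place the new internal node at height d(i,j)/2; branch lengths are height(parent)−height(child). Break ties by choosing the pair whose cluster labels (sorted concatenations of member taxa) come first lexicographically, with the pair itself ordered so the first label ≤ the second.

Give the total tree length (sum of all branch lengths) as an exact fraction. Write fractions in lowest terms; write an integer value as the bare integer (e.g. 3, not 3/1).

1. join E+I (d=1) ⇒ EI; edges |E|=1/2, |I|=1/2
  updated: d(D,EI)=89/2, d(EI,J)=30, d(EI,L)=24, d(EI,O)=9, d(EI,R)=61/2, d(EI,T)=39
2. join L+O (d=2) ⇒ LO; edges |L|=1, |O|=1
  updated: d(D,LO)=45, d(EI,LO)=33/2, d(J,LO)=40, d(LO,R)=26, d(LO,T)=29/2
3. join D+J (d=4) ⇒ DJ; edges |D|=2, |J|=2
  updated: d(DJ,EI)=149/4, d(DJ,LO)=85/2, d(DJ,R)=55/2, d(DJ,T)=87/2
4. join LO+T (d=29/2) ⇒ LOT; edges |LO|=25/4, |T|=29/4
  updated: d(DJ,LOT)=257/6, d(EI,LOT)=24, d(LOT,R)=95/3
5. join EI+LOT (d=24) ⇒ EILOT; edges |EI|=23/2, |LOT|=19/4
  updated: d(DJ,EILOT)=203/5, d(EILOT,R)=156/5
6. join DJ+R (d=55/2) ⇒ DJR; edges |DJ|=47/4, |R|=55/4
  updated: d(DJR,EILOT)=562/15
7. join DJR+EILOT (d=562/15) ⇒ DEIJLORT; edges |DJR|=299/60, |EILOT|=101/15
final tree: (((D:2,J:2):47/4,R:55/4):299/60,((E:1/2,I:1/2):23/2,((L:1,O:1):25/4,T:29/4):19/4):101/15)
total length: 2219/30

2219/30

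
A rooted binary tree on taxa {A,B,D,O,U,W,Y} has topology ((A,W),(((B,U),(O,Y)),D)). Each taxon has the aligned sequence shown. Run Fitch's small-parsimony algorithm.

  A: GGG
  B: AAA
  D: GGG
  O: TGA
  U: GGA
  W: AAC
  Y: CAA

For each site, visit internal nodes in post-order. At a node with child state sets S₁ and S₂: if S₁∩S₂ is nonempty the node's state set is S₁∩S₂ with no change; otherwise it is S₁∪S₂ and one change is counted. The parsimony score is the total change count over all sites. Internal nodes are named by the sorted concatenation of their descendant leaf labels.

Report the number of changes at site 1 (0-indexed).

3

site 0, node AW: A={G} ∪ W={A} → {A,G} (+1)
site 0, node BU: B={A} ∪ U={G} → {A,G} (+1)
site 0, node OY: O={T} ∪ Y={C} → {C,T} (+1)
site 0, node BOUY: BU={A,G} ∪ OY={C,T} → {A,C,G,T} (+1)
site 0, node BDOUY: BOUY={A,C,G,T} ∩ D={G} → {G} (+0)
site 0, node ABDOUWY: AW={A,G} ∩ BDOUY={G} → {G} (+0)
site 1, node AW: A={G} ∪ W={A} → {A,G} (+1)
site 1, node BU: B={A} ∪ U={G} → {A,G} (+1)
site 1, node OY: O={G} ∪ Y={A} → {A,G} (+1)
site 1, node BOUY: BU={A,G} ∩ OY={A,G} → {A,G} (+0)
site 1, node BDOUY: BOUY={A,G} ∩ D={G} → {G} (+0)
site 1, node ABDOUWY: AW={A,G} ∩ BDOUY={G} → {G} (+0)
site 2, node AW: A={G} ∪ W={C} → {C,G} (+1)
site 2, node BU: B={A} ∩ U={A} → {A} (+0)
site 2, node OY: O={A} ∩ Y={A} → {A} (+0)
site 2, node BOUY: BU={A} ∩ OY={A} → {A} (+0)
site 2, node BDOUY: BOUY={A} ∪ D={G} → {A,G} (+1)
site 2, node ABDOUWY: AW={C,G} ∩ BDOUY={A,G} → {G} (+0)
per-site changes: [4, 3, 2]; total = 9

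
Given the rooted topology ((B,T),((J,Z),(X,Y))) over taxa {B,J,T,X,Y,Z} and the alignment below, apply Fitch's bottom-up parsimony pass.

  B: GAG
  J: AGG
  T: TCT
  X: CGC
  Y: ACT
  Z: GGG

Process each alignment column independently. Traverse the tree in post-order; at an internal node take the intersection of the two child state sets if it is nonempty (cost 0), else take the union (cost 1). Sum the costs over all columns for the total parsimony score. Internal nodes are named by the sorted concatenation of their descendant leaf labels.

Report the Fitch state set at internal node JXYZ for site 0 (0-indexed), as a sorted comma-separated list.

A

[col 0] BT: children B:{G}, T:{T} ∪→ {G,T}; cost 1
[col 0] JZ: children J:{A}, Z:{G} ∪→ {A,G}; cost 1
[col 0] XY: children X:{C}, Y:{A} ∪→ {A,C}; cost 1
[col 0] JXYZ: children JZ:{A,G}, XY:{A,C} ∩→ {A}; cost 0
[col 0] BJTXYZ: children BT:{G,T}, JXYZ:{A} ∪→ {A,G,T}; cost 1
[col 1] BT: children B:{A}, T:{C} ∪→ {A,C}; cost 1
[col 1] JZ: children J:{G}, Z:{G} ∩→ {G}; cost 0
[col 1] XY: children X:{G}, Y:{C} ∪→ {C,G}; cost 1
[col 1] JXYZ: children JZ:{G}, XY:{C,G} ∩→ {G}; cost 0
[col 1] BJTXYZ: children BT:{A,C}, JXYZ:{G} ∪→ {A,C,G}; cost 1
[col 2] BT: children B:{G}, T:{T} ∪→ {G,T}; cost 1
[col 2] JZ: children J:{G}, Z:{G} ∩→ {G}; cost 0
[col 2] XY: children X:{C}, Y:{T} ∪→ {C,T}; cost 1
[col 2] JXYZ: children JZ:{G}, XY:{C,T} ∪→ {C,G,T}; cost 1
[col 2] BJTXYZ: children BT:{G,T}, JXYZ:{C,G,T} ∩→ {G,T}; cost 0
per-site changes: [4, 3, 3]; total = 10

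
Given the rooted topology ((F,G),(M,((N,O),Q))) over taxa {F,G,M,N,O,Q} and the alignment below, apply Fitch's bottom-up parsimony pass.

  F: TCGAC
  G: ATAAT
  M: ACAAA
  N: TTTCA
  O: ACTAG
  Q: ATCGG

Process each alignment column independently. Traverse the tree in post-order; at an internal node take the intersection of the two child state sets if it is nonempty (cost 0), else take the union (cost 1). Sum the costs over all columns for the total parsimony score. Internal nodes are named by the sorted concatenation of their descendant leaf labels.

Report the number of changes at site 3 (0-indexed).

2

FG@0: {T} ∪ {A} = {A,T} (union, +1)
NO@0: {T} ∪ {A} = {A,T} (union, +1)
NOQ@0: {A,T} ∩ {A} = {A} (intersection, +0)
MNOQ@0: {A} ∩ {A} = {A} (intersection, +0)
FGMNOQ@0: {A,T} ∩ {A} = {A} (intersection, +0)
FG@1: {C} ∪ {T} = {C,T} (union, +1)
NO@1: {T} ∪ {C} = {C,T} (union, +1)
NOQ@1: {C,T} ∩ {T} = {T} (intersection, +0)
MNOQ@1: {C} ∪ {T} = {C,T} (union, +1)
FGMNOQ@1: {C,T} ∩ {C,T} = {C,T} (intersection, +0)
FG@2: {G} ∪ {A} = {A,G} (union, +1)
NO@2: {T} ∩ {T} = {T} (intersection, +0)
NOQ@2: {T} ∪ {C} = {C,T} (union, +1)
MNOQ@2: {A} ∪ {C,T} = {A,C,T} (union, +1)
FGMNOQ@2: {A,G} ∩ {A,C,T} = {A} (intersection, +0)
FG@3: {A} ∩ {A} = {A} (intersection, +0)
NO@3: {C} ∪ {A} = {A,C} (union, +1)
NOQ@3: {A,C} ∪ {G} = {A,C,G} (union, +1)
MNOQ@3: {A} ∩ {A,C,G} = {A} (intersection, +0)
FGMNOQ@3: {A} ∩ {A} = {A} (intersection, +0)
FG@4: {C} ∪ {T} = {C,T} (union, +1)
NO@4: {A} ∪ {G} = {A,G} (union, +1)
NOQ@4: {A,G} ∩ {G} = {G} (intersection, +0)
MNOQ@4: {A} ∪ {G} = {A,G} (union, +1)
FGMNOQ@4: {C,T} ∪ {A,G} = {A,C,G,T} (union, +1)
per-site changes: [2, 3, 3, 2, 4]; total = 14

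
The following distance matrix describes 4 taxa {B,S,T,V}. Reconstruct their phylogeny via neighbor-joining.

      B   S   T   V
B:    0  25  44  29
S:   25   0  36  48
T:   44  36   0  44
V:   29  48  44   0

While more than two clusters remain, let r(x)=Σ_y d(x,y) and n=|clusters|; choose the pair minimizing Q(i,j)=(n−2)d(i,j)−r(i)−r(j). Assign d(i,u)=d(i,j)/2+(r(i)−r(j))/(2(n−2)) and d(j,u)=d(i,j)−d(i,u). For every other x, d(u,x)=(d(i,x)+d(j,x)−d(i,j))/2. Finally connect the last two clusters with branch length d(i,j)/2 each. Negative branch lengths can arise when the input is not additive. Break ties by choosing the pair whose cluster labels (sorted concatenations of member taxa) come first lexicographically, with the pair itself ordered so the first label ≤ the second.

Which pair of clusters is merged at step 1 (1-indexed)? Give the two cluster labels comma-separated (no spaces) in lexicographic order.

1. join B+V (d=29, Q=-161) ⇒ BV; edges |B|=35/4, |V|=81/4
  updated: d(BV,S)=22, d(BV,T)=59/2
2. join BV+S (d=22, Q=-175/2) ⇒ BSV; edges |BV|=31/4, |S|=57/4
  updated: d(BSV,T)=87/4
3. join BSV+T (d=87/4) ⇒ BSTV; edges |BSV|=87/8, |T|=87/8
final tree: (((B:35/4,V:81/4):31/4,S:57/4):87/8,T:87/8)
total length: 291/4

B,V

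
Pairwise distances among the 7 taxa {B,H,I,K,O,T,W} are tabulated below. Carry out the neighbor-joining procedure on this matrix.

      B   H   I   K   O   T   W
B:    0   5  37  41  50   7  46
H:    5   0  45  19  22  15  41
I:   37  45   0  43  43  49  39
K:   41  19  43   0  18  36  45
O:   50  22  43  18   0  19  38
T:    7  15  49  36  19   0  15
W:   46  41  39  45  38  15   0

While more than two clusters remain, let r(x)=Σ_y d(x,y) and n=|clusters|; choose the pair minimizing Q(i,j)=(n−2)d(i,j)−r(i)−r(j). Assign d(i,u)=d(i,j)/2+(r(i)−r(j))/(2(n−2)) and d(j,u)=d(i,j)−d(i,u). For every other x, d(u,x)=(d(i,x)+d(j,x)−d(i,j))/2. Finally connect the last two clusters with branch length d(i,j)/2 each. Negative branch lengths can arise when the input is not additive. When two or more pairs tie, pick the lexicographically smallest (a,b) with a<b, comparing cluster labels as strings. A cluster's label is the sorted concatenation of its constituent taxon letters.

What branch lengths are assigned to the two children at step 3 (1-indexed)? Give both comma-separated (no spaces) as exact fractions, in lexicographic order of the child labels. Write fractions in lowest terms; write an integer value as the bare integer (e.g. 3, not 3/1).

22/3,7/6

1. join B+H (d=5, Q=-308) ⇒ BH; edges |B|=32/5, |H|=-7/5
  updated: d(BH,I)=77/2, d(BH,K)=55/2, d(BH,O)=67/2, d(BH,T)=17/2, d(BH,W)=41
2. join K+O (d=18, Q=-249) ⇒ KO; edges |K|=45/4, |O|=27/4
  updated: d(BH,KO)=43/2, d(I,KO)=34, d(KO,T)=37/2, d(KO,W)=65/2
3. join BH+T (d=17/2, Q=-175) ⇒ BHT; edges |BH|=22/3, |T|=7/6
  updated: d(BHT,I)=79/2, d(BHT,KO)=63/4, d(BHT,W)=95/4
4. join BHT+KO (d=63/4, Q=-519/4) ⇒ BHKOT; edges |BHT|=113/16, |KO|=139/16
  updated: d(BHKOT,I)=231/8, d(BHKOT,W)=81/4
5. join BHKOT+I (d=231/8, Q=-705/8) ⇒ BHIKOT; edges |BHKOT|=81/16, |I|=381/16
  updated: d(BHIKOT,W)=243/16
6. join BHIKOT+W (d=243/16) ⇒ BHIKOTW; edges |BHIKOT|=243/32, |W|=243/32
final tree: (((((B:32/5,H:-7/5):22/3,T:7/6):113/16,(K:45/4,O:27/4):139/16):81/16,I:381/16):243/32,W:243/32)
total length: 1461/16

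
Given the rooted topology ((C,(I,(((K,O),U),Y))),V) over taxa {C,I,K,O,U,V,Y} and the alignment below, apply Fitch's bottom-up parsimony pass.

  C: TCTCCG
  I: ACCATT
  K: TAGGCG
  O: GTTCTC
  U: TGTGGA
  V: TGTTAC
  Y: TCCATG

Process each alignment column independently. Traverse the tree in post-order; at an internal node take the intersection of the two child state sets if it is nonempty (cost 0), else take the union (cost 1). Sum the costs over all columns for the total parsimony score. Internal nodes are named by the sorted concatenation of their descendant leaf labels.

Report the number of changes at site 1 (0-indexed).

site 0, node KO: K={T} ∪ O={G} → {G,T} (+1)
site 0, node KOU: KO={G,T} ∩ U={T} → {T} (+0)
site 0, node KOUY: KOU={T} ∩ Y={T} → {T} (+0)
site 0, node IKOUY: I={A} ∪ KOUY={T} → {A,T} (+1)
site 0, node CIKOUY: C={T} ∩ IKOUY={A,T} → {T} (+0)
site 0, node CIKOUVY: CIKOUY={T} ∩ V={T} → {T} (+0)
site 1, node KO: K={A} ∪ O={T} → {A,T} (+1)
site 1, node KOU: KO={A,T} ∪ U={G} → {A,G,T} (+1)
site 1, node KOUY: KOU={A,G,T} ∪ Y={C} → {A,C,G,T} (+1)
site 1, node IKOUY: I={C} ∩ KOUY={A,C,G,T} → {C} (+0)
site 1, node CIKOUY: C={C} ∩ IKOUY={C} → {C} (+0)
site 1, node CIKOUVY: CIKOUY={C} ∪ V={G} → {C,G} (+1)
site 2, node KO: K={G} ∪ O={T} → {G,T} (+1)
site 2, node KOU: KO={G,T} ∩ U={T} → {T} (+0)
site 2, node KOUY: KOU={T} ∪ Y={C} → {C,T} (+1)
site 2, node IKOUY: I={C} ∩ KOUY={C,T} → {C} (+0)
site 2, node CIKOUY: C={T} ∪ IKOUY={C} → {C,T} (+1)
site 2, node CIKOUVY: CIKOUY={C,T} ∩ V={T} → {T} (+0)
site 3, node KO: K={G} ∪ O={C} → {C,G} (+1)
site 3, node KOU: KO={C,G} ∩ U={G} → {G} (+0)
site 3, node KOUY: KOU={G} ∪ Y={A} → {A,G} (+1)
site 3, node IKOUY: I={A} ∩ KOUY={A,G} → {A} (+0)
site 3, node CIKOUY: C={C} ∪ IKOUY={A} → {A,C} (+1)
site 3, node CIKOUVY: CIKOUY={A,C} ∪ V={T} → {A,C,T} (+1)
site 4, node KO: K={C} ∪ O={T} → {C,T} (+1)
site 4, node KOU: KO={C,T} ∪ U={G} → {C,G,T} (+1)
site 4, node KOUY: KOU={C,G,T} ∩ Y={T} → {T} (+0)
site 4, node IKOUY: I={T} ∩ KOUY={T} → {T} (+0)
site 4, node CIKOUY: C={C} ∪ IKOUY={T} → {C,T} (+1)
site 4, node CIKOUVY: CIKOUY={C,T} ∪ V={A} → {A,C,T} (+1)
site 5, node KO: K={G} ∪ O={C} → {C,G} (+1)
site 5, node KOU: KO={C,G} ∪ U={A} → {A,C,G} (+1)
site 5, node KOUY: KOU={A,C,G} ∩ Y={G} → {G} (+0)
site 5, node IKOUY: I={T} ∪ KOUY={G} → {G,T} (+1)
site 5, node CIKOUY: C={G} ∩ IKOUY={G,T} → {G} (+0)
site 5, node CIKOUVY: CIKOUY={G} ∪ V={C} → {C,G} (+1)
per-site changes: [2, 4, 3, 4, 4, 4]; total = 21

4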